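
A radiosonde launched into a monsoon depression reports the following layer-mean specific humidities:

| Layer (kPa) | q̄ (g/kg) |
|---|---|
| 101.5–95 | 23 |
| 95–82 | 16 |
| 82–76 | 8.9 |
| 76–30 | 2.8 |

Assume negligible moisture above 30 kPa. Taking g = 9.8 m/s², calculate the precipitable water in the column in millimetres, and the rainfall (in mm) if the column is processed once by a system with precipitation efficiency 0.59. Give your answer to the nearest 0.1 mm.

PW ≈ 55.1 mm; rainfall ≈ 32.5 mm

Precipitable water is the column-integrated vapour mass per unit area: PW = (1/g) Σ q̄ Δp, with q in kg/kg and Δp in Pa (1 kg/m² of water = 1 mm).
Layer 101.5–95 kPa: Δp = 65 hPa = 6500 Pa, q̄ = 0.023 kg/kg → 0.023 × 6500 / 9.8 = 15.26 mm
Layer 95–82 kPa: Δp = 130 hPa = 13000 Pa, q̄ = 0.016 kg/kg → 0.016 × 13000 / 9.8 = 21.22 mm
Layer 82–76 kPa: Δp = 60 hPa = 6000 Pa, q̄ = 0.0089 kg/kg → 0.0089 × 6000 / 9.8 = 5.45 mm
Layer 76–30 kPa: Δp = 460 hPa = 46000 Pa, q̄ = 0.0028 kg/kg → 0.0028 × 46000 / 9.8 = 13.14 mm
PW = 15.26 + 21.22 + 5.45 + 13.14 = 55.07 ≈ 55.1 mm.
Rainfall = ε × PW = 0.59 × 55.1 = 32.5 mm.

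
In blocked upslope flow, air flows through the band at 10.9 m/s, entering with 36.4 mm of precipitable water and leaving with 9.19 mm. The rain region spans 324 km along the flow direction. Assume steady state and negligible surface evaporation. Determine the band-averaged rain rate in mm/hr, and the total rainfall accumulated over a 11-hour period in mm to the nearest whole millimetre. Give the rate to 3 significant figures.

Column moisture flux per unit crosswind length is F = V × PW.
Inflow: F_in = 10.9 × 36.4 = 396.76 mm·m/s
Outflow: F_out = 10.9 × 9.19 = 100.171 mm·m/s
Steady-state rate R = (F_in − F_out)/L = (396.76 − 100.171) / 324000 m = 9.154e-04 mm/s.
R = 9.154e-04 × 3600 = 3.30 mm/hr.
Over 11 h: total = 3.30 × 11 = 36.3 ≈ 36 mm.

R ≈ 3.30 mm/hr; total ≈ 36 mm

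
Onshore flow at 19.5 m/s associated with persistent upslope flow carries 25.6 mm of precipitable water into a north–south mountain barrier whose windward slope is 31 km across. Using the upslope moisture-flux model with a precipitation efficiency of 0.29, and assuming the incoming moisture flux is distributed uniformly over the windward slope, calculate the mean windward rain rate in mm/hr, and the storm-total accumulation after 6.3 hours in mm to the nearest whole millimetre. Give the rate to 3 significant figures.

R ≈ 16.8 mm/hr; total ≈ 106 mm

Incoming column moisture flux per unit ridge length: F = V × PW = 19.5 × 25.6 = 499.2 mm·m/s.
Spread over the 31 km slope with efficiency ε = 0.29: R = ε·F/W = 0.29 × 499.2 / 31000 m = 4.670e-03 mm/s.
R = 4.670e-03 × 3600 = 16.8 mm/hr.
Over 6.3 h: total = 16.8 × 6.3 = 105.84 ≈ 106 mm.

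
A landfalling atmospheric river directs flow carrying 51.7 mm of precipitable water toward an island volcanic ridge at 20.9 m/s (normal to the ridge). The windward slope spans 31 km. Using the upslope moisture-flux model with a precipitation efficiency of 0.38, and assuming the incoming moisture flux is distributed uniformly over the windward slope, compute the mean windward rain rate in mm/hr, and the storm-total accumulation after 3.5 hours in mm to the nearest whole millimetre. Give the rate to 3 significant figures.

R ≈ 47.7 mm/hr; total ≈ 167 mm

Incoming column moisture flux per unit ridge length: F = V × PW = 20.9 × 51.7 = 1080.53 mm·m/s.
Spread over the 31 km slope with efficiency ε = 0.38: R = ε·F/W = 0.38 × 1080.53 / 31000 m = 1.325e-02 mm/s.
R = 1.325e-02 × 3600 = 47.7 mm/hr.
Over 3.5 h: total = 47.7 × 3.5 = 166.95 ≈ 167 mm.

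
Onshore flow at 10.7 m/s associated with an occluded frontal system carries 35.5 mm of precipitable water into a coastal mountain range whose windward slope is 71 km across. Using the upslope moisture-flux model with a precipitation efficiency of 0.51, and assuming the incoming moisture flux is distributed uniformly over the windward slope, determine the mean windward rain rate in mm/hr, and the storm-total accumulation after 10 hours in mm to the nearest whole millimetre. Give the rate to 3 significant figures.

Incoming column moisture flux per unit ridge length: F = V × PW = 10.7 × 35.5 = 379.85 mm·m/s.
Spread over the 71 km slope with efficiency ε = 0.51: R = ε·F/W = 0.51 × 379.85 / 71000 m = 2.729e-03 mm/s.
R = 2.729e-03 × 3600 = 9.82 mm/hr.
Over 10 h: total = 9.82 × 10 = 98.2 ≈ 98 mm.

R ≈ 9.82 mm/hr; total ≈ 98 mm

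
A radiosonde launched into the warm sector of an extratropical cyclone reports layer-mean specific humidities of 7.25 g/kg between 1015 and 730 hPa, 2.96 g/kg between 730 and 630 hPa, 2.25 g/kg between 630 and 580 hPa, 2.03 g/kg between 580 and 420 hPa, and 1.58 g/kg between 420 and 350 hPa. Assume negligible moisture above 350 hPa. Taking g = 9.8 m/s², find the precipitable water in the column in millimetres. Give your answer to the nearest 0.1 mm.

Precipitable water is the column-integrated vapour mass per unit area: PW = (1/g) Σ q̄ Δp, with q in kg/kg and Δp in Pa (1 kg/m² of water = 1 mm).
Layer 1015–730 hPa: Δp = 285 hPa = 28500 Pa, q̄ = 0.00725 kg/kg → 0.00725 × 28500 / 9.8 = 21.08 mm
Layer 730–630 hPa: Δp = 100 hPa = 10000 Pa, q̄ = 0.00296 kg/kg → 0.00296 × 10000 / 9.8 = 3.02 mm
Layer 630–580 hPa: Δp = 50 hPa = 5000 Pa, q̄ = 0.00225 kg/kg → 0.00225 × 5000 / 9.8 = 1.15 mm
Layer 580–420 hPa: Δp = 160 hPa = 16000 Pa, q̄ = 0.00203 kg/kg → 0.00203 × 16000 / 9.8 = 3.31 mm
Layer 420–350 hPa: Δp = 70 hPa = 7000 Pa, q̄ = 0.00158 kg/kg → 0.00158 × 7000 / 9.8 = 1.13 mm
PW = 21.08 + 3.02 + 1.15 + 3.31 + 1.13 = 29.69 ≈ 29.7 mm.

PW ≈ 29.7 mm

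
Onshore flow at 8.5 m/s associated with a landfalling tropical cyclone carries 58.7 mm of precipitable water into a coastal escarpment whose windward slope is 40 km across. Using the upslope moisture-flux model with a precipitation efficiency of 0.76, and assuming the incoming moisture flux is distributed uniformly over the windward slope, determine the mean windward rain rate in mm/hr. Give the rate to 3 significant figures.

Incoming column moisture flux per unit ridge length: F = V × PW = 8.5 × 58.7 = 498.95 mm·m/s.
Spread over the 40 km slope with efficiency ε = 0.76: R = ε·F/W = 0.76 × 498.95 / 40000 m = 9.480e-03 mm/s.
R = 9.480e-03 × 3600 = 34.1 mm/hr.

R ≈ 34.1 mm/hr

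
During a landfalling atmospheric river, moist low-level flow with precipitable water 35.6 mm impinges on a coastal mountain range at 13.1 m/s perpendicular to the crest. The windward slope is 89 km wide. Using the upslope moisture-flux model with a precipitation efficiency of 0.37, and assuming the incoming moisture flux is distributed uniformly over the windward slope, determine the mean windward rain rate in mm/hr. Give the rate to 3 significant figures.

Incoming column moisture flux per unit ridge length: F = V × PW = 13.1 × 35.6 = 466.36 mm·m/s.
Spread over the 89 km slope with efficiency ε = 0.37: R = ε·F/W = 0.37 × 466.36 / 89000 m = 1.939e-03 mm/s.
R = 1.939e-03 × 3600 = 6.98 mm/hr.

R ≈ 6.98 mm/hr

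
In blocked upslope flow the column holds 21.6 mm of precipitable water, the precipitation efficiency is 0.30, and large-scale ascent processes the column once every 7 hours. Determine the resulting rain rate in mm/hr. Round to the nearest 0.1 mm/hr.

R ≈ 0.9 mm/hr

Each overturning extracts ε × PW = 0.30 × 21.6 = 6.48 mm.
Rate = ε·PW / τ = 6.48 / 7 h = 0.9 mm/hr.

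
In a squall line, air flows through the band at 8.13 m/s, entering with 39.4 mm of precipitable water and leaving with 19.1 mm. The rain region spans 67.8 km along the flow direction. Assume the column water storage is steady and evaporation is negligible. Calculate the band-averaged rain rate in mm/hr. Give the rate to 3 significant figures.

Column moisture flux per unit crosswind length is F = V × PW.
Inflow: F_in = 8.13 × 39.4 = 320.322 mm·m/s
Outflow: F_out = 8.13 × 19.1 = 155.283 mm·m/s
Steady-state rate R = (F_in − F_out)/L = (320.322 − 155.283) / 67800 m = 2.434e-03 mm/s.
R = 2.434e-03 × 3600 = 8.76 mm/hr.

R ≈ 8.76 mm/hr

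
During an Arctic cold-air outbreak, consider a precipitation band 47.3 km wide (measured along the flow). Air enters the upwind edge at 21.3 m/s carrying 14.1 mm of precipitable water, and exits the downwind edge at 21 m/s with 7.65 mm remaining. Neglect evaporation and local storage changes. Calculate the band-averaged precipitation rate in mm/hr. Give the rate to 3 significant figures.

R ≈ 10.6 mm/hr

Column moisture flux per unit crosswind length is F = V × PW.
Inflow: F_in = 21.3 × 14.1 = 300.33 mm·m/s
Outflow: F_out = 21 × 7.65 = 160.65 mm·m/s
Steady-state rate R = (F_in − F_out)/L = (300.33 − 160.65) / 47300 m = 2.953e-03 mm/s.
R = 2.953e-03 × 3600 = 10.6 mm/hr.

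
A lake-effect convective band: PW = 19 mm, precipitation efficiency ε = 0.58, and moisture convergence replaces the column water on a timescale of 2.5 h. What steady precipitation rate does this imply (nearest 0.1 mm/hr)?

R ≈ 4.4 mm/hr

Each overturning extracts ε × PW = 0.58 × 19 = 11.02 mm.
Rate = ε·PW / τ = 11.02 / 2.5 h = 4.4 mm/hr.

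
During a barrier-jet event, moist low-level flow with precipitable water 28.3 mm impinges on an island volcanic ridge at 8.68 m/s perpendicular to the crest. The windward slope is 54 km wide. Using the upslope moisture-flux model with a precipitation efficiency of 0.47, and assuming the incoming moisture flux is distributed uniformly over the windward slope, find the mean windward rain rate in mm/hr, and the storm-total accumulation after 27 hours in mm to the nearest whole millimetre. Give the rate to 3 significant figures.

R ≈ 7.70 mm/hr; total ≈ 208 mm

Incoming column moisture flux per unit ridge length: F = V × PW = 8.68 × 28.3 = 245.644 mm·m/s.
Spread over the 54 km slope with efficiency ε = 0.47: R = ε·F/W = 0.47 × 245.644 / 54000 m = 2.138e-03 mm/s.
R = 2.138e-03 × 3600 = 7.70 mm/hr.
Over 27 h: total = 7.70 × 27 = 207.9 ≈ 208 mm.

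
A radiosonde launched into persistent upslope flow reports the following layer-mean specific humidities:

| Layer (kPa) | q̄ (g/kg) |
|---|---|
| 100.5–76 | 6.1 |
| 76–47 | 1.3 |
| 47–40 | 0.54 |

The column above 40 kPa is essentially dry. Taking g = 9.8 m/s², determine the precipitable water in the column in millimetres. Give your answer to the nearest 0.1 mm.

PW ≈ 19.5 mm

Precipitable water is the column-integrated vapour mass per unit area: PW = (1/g) Σ q̄ Δp, with q in kg/kg and Δp in Pa (1 kg/m² of water = 1 mm).
Layer 100.5–76 kPa: Δp = 245 hPa = 24500 Pa, q̄ = 0.0061 kg/kg → 0.0061 × 24500 / 9.8 = 15.25 mm
Layer 76–47 kPa: Δp = 290 hPa = 29000 Pa, q̄ = 0.0013 kg/kg → 0.0013 × 29000 / 9.8 = 3.85 mm
Layer 47–40 kPa: Δp = 70 hPa = 7000 Pa, q̄ = 0.00054 kg/kg → 0.00054 × 7000 / 9.8 = 0.39 mm
PW = 15.25 + 3.85 + 0.39 = 19.49 ≈ 19.5 mm.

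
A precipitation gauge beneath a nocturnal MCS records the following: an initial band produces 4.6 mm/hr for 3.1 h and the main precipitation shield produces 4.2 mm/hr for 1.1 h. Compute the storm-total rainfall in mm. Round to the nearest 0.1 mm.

total ≈ 18.9 mm

Total = Σ Rᵢ Δtᵢ = 4.6 × 3.1 + 4.2 × 1.1
      = 14.26 + 4.62 = 18.9 mm.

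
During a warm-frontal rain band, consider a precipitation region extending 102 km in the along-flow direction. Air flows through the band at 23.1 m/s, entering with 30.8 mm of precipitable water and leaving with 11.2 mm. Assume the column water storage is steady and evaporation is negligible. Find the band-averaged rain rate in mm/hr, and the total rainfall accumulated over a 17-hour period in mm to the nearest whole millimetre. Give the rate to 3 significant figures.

Column moisture flux per unit crosswind length is F = V × PW.
Inflow: F_in = 23.1 × 30.8 = 711.48 mm·m/s
Outflow: F_out = 23.1 × 11.2 = 258.72 mm·m/s
Steady-state rate R = (F_in − F_out)/L = (711.48 − 258.72) / 102000 m = 4.439e-03 mm/s.
R = 4.439e-03 × 3600 = 16.0 mm/hr.
Over 17 h: total = 16.0 × 17 = 272 mm.

R ≈ 16.0 mm/hr; total ≈ 272 mm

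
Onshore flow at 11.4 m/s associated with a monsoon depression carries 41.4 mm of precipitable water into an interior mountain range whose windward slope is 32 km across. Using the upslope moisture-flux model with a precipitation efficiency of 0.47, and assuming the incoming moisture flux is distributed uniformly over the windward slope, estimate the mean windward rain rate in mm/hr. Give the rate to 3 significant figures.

Incoming column moisture flux per unit ridge length: F = V × PW = 11.4 × 41.4 = 471.96 mm·m/s.
Spread over the 32 km slope with efficiency ε = 0.47: R = ε·F/W = 0.47 × 471.96 / 32000 m = 6.932e-03 mm/s.
R = 6.932e-03 × 3600 = 25.0 mm/hr.

R ≈ 25.0 mm/hr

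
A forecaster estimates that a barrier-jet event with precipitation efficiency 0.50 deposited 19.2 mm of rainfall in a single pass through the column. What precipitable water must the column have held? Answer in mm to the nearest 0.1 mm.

PW ≈ 38.4 mm

PW = rainfall / ε = 19.2 / 0.50 = 38.4 mm.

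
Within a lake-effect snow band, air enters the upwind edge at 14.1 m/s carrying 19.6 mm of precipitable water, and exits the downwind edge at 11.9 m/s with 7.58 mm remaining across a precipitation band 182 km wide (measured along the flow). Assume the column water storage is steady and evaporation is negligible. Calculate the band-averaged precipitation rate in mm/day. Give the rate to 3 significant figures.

R ≈ 88.4 mm/day

Column moisture flux per unit crosswind length is F = V × PW.
Inflow: F_in = 14.1 × 19.6 = 276.36 mm·m/s
Outflow: F_out = 11.9 × 7.58 = 90.202 mm·m/s
Steady-state rate R = (F_in − F_out)/L = (276.36 − 90.202) / 182000 m = 1.023e-03 mm/s.
R = 1.023e-03 × 3600 × 24 = 88.4 mm/day.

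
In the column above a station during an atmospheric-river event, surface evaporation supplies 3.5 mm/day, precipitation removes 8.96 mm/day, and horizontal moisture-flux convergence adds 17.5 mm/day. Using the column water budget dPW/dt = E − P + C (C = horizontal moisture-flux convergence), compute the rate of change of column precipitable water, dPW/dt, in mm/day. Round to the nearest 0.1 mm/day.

dPW/dt = E − P + C = 3.5 − 8.96 + (17.5) = 12.0 mm/day.

dPW/dt ≈ 12.0 mm/day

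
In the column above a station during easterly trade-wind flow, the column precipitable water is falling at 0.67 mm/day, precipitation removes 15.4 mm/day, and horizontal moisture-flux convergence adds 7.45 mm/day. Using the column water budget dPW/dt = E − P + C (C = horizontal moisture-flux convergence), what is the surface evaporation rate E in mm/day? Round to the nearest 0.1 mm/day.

dPW/dt = -0.67 mm/day.
E = dPW/dt + P − C = (-0.67) + 15.4 − (7.45) = 7.3 mm/day.

E ≈ 7.3 mm/day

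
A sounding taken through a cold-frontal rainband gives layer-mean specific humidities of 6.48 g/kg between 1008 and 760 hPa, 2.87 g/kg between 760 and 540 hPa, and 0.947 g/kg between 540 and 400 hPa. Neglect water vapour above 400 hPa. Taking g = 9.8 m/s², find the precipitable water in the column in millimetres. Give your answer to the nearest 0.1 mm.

Precipitable water is the column-integrated vapour mass per unit area: PW = (1/g) Σ q̄ Δp, with q in kg/kg and Δp in Pa (1 kg/m² of water = 1 mm).
Layer 1008–760 hPa: Δp = 248 hPa = 24800 Pa, q̄ = 0.00648 kg/kg → 0.00648 × 24800 / 9.8 = 16.40 mm
Layer 760–540 hPa: Δp = 220 hPa = 22000 Pa, q̄ = 0.00287 kg/kg → 0.00287 × 22000 / 9.8 = 6.44 mm
Layer 540–400 hPa: Δp = 140 hPa = 14000 Pa, q̄ = 0.000947 kg/kg → 0.000947 × 14000 / 9.8 = 1.35 mm
PW = 16.40 + 6.44 + 1.35 = 24.19 ≈ 24.2 mm.

PW ≈ 24.2 mm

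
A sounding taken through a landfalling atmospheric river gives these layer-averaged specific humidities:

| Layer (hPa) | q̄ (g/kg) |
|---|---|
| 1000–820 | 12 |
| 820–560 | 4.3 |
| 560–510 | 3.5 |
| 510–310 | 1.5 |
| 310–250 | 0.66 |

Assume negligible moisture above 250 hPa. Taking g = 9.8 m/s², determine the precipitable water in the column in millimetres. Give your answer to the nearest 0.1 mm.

PW ≈ 38.7 mm

Precipitable water is the column-integrated vapour mass per unit area: PW = (1/g) Σ q̄ Δp, with q in kg/kg and Δp in Pa (1 kg/m² of water = 1 mm).
Layer 1000–820 hPa: Δp = 180 hPa = 18000 Pa, q̄ = 0.012 kg/kg → 0.012 × 18000 / 9.8 = 22.04 mm
Layer 820–560 hPa: Δp = 260 hPa = 26000 Pa, q̄ = 0.0043 kg/kg → 0.0043 × 26000 / 9.8 = 11.41 mm
Layer 560–510 hPa: Δp = 50 hPa = 5000 Pa, q̄ = 0.0035 kg/kg → 0.0035 × 5000 / 9.8 = 1.79 mm
Layer 510–310 hPa: Δp = 200 hPa = 20000 Pa, q̄ = 0.0015 kg/kg → 0.0015 × 20000 / 9.8 = 3.06 mm
Layer 310–250 hPa: Δp = 60 hPa = 6000 Pa, q̄ = 0.00066 kg/kg → 0.00066 × 6000 / 9.8 = 0.40 mm
PW = 22.04 + 11.41 + 1.79 + 3.06 + 0.40 = 38.70 ≈ 38.7 mm.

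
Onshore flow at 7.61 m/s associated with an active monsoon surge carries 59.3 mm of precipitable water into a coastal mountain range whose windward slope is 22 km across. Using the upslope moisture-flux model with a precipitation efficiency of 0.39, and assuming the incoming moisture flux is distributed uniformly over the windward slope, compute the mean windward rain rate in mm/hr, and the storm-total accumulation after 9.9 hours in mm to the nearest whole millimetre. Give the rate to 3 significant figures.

Incoming column moisture flux per unit ridge length: F = V × PW = 7.61 × 59.3 = 451.273 mm·m/s.
Spread over the 22 km slope with efficiency ε = 0.39: R = ε·F/W = 0.39 × 451.273 / 22000 m = 8.000e-03 mm/s.
R = 8.000e-03 × 3600 = 28.8 mm/hr.
Over 9.9 h: total = 28.8 × 9.9 = 285.12 ≈ 285 mm.

R ≈ 28.8 mm/hr; total ≈ 285 mm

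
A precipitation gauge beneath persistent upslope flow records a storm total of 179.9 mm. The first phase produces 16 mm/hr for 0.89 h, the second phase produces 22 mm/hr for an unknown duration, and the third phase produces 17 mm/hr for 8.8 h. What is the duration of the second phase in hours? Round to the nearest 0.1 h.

duration ≈ 0.7 h

Known phases: 16 × 0.89 + 17 × 8.8 = 14.24 + 149.6 = 163.84 mm.
Remaining depth = 179.9 − 163.84 = 16.06 mm.
Duration = 16.06 / 22 = 0.7 h.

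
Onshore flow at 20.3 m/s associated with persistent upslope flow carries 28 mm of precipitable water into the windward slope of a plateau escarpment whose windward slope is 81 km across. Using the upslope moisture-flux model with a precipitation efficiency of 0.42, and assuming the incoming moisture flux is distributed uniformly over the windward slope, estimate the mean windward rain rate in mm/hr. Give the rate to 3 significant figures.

Incoming column moisture flux per unit ridge length: F = V × PW = 20.3 × 28 = 568.4 mm·m/s.
Spread over the 81 km slope with efficiency ε = 0.42: R = ε·F/W = 0.42 × 568.4 / 81000 m = 2.947e-03 mm/s.
R = 2.947e-03 × 3600 = 10.6 mm/hr.

R ≈ 10.6 mm/hr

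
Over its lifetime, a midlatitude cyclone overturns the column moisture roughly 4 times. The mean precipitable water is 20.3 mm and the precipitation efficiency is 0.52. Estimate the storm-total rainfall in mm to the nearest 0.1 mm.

Each cycle deposits ε × PW = 0.52 × 20.3 = 10.556 mm.
Over 4 cycles: 4 × 10.556 = 42.2 mm.

rainfall ≈ 42.2 mm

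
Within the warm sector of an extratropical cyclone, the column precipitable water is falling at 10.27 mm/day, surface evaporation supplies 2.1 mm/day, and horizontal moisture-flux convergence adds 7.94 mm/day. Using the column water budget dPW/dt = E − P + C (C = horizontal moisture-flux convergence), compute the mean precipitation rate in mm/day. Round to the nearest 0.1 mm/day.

P ≈ 20.3 mm/day

dPW/dt = -10.27 mm/day.
P = E + C − dPW/dt = 2.1 + (7.94) − (-10.27) = 20.3 mm/day.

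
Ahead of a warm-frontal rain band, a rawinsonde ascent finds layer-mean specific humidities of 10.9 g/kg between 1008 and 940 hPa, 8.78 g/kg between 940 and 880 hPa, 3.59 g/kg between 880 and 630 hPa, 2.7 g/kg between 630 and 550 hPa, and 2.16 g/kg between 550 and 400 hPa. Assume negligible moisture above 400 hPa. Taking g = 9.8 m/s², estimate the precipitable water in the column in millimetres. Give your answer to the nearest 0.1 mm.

PW ≈ 27.6 mm

Precipitable water is the column-integrated vapour mass per unit area: PW = (1/g) Σ q̄ Δp, with q in kg/kg and Δp in Pa (1 kg/m² of water = 1 mm).
Layer 1008–940 hPa: Δp = 68 hPa = 6800 Pa, q̄ = 0.0109 kg/kg → 0.0109 × 6800 / 9.8 = 7.56 mm
Layer 940–880 hPa: Δp = 60 hPa = 6000 Pa, q̄ = 0.00878 kg/kg → 0.00878 × 6000 / 9.8 = 5.38 mm
Layer 880–630 hPa: Δp = 250 hPa = 25000 Pa, q̄ = 0.00359 kg/kg → 0.00359 × 25000 / 9.8 = 9.16 mm
Layer 630–550 hPa: Δp = 80 hPa = 8000 Pa, q̄ = 0.0027 kg/kg → 0.0027 × 8000 / 9.8 = 2.20 mm
Layer 550–400 hPa: Δp = 150 hPa = 15000 Pa, q̄ = 0.00216 kg/kg → 0.00216 × 15000 / 9.8 = 3.31 mm
PW = 7.56 + 5.38 + 9.16 + 2.20 + 3.31 = 27.61 ≈ 27.6 mm.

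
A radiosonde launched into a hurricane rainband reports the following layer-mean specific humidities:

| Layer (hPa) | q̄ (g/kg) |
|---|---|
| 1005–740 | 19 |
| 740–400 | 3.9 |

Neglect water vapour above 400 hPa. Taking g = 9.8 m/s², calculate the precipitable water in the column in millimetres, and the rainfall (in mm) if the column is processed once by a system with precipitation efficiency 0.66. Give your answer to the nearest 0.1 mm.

Precipitable water is the column-integrated vapour mass per unit area: PW = (1/g) Σ q̄ Δp, with q in kg/kg and Δp in Pa (1 kg/m² of water = 1 mm).
Layer 1005–740 hPa: Δp = 265 hPa = 26500 Pa, q̄ = 0.019 kg/kg → 0.019 × 26500 / 9.8 = 51.38 mm
Layer 740–400 hPa: Δp = 340 hPa = 34000 Pa, q̄ = 0.0039 kg/kg → 0.0039 × 34000 / 9.8 = 13.53 mm
PW = 51.38 + 13.53 = 64.91 ≈ 64.9 mm.
Rainfall = ε × PW = 0.66 × 64.9 = 42.8 mm.

PW ≈ 64.9 mm; rainfall ≈ 42.8 mm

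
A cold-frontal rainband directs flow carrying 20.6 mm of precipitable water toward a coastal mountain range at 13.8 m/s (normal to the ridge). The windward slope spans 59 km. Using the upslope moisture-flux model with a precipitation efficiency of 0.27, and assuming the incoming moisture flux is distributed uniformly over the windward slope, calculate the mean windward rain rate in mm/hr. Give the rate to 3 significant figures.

R ≈ 4.68 mm/hr

Incoming column moisture flux per unit ridge length: F = V × PW = 13.8 × 20.6 = 284.28 mm·m/s.
Spread over the 59 km slope with efficiency ε = 0.27: R = ε·F/W = 0.27 × 284.28 / 59000 m = 1.301e-03 mm/s.
R = 1.301e-03 × 3600 = 4.68 mm/hr.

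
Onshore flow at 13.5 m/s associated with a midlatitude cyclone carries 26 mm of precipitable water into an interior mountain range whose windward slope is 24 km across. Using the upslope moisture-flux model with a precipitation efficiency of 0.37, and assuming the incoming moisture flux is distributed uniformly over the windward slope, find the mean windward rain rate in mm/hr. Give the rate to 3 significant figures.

Incoming column moisture flux per unit ridge length: F = V × PW = 13.5 × 26 = 351 mm·m/s.
Spread over the 24 km slope with efficiency ε = 0.37: R = ε·F/W = 0.37 × 351 / 24000 m = 5.411e-03 mm/s.
R = 5.411e-03 × 3600 = 19.5 mm/hr.

R ≈ 19.5 mm/hr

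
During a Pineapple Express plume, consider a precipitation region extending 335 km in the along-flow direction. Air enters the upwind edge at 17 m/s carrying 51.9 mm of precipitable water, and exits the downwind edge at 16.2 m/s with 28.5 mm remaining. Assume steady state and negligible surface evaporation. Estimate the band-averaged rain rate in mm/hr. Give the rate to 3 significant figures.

R ≈ 4.52 mm/hr

Column moisture flux per unit crosswind length is F = V × PW.
Inflow: F_in = 17 × 51.9 = 882.3 mm·m/s
Outflow: F_out = 16.2 × 28.5 = 461.7 mm·m/s
Steady-state rate R = (F_in − F_out)/L = (882.3 − 461.7) / 335000 m = 1.256e-03 mm/s.
R = 1.256e-03 × 3600 = 4.52 mm/hr.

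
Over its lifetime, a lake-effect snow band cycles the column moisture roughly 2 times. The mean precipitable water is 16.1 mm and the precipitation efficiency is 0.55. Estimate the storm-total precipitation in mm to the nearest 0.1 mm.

Each cycle deposits ε × PW = 0.55 × 16.1 = 8.855 mm.
Over 2 cycles: 2 × 8.855 = 17.7 mm.

precipitation ≈ 17.7 mm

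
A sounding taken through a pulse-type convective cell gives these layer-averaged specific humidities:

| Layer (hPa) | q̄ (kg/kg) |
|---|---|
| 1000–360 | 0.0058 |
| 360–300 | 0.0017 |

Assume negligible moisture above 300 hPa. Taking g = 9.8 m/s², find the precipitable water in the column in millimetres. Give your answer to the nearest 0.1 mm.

PW ≈ 38.9 mm

Precipitable water is the column-integrated vapour mass per unit area: PW = (1/g) Σ q̄ Δp, with q in kg/kg and Δp in Pa (1 kg/m² of water = 1 mm).
Layer 1000–360 hPa: Δp = 640 hPa = 64000 Pa, q̄ = 0.0058 kg/kg → 0.0058 × 64000 / 9.8 = 37.88 mm
Layer 360–300 hPa: Δp = 60 hPa = 6000 Pa, q̄ = 0.0017 kg/kg → 0.0017 × 6000 / 9.8 = 1.04 mm
PW = 37.88 + 1.04 = 38.92 ≈ 38.9 mm.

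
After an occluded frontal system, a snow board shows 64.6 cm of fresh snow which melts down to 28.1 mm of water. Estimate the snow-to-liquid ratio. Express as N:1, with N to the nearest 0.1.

ratio ≈ 23.0

Ratio = snow depth / SWE = 646 mm / 28.1 mm = 23.0, i.e. 23.0:1.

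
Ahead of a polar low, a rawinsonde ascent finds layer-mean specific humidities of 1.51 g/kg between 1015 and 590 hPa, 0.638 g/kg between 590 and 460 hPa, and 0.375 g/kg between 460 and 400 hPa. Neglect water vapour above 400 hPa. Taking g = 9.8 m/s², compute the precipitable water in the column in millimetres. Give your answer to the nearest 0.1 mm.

Precipitable water is the column-integrated vapour mass per unit area: PW = (1/g) Σ q̄ Δp, with q in kg/kg and Δp in Pa (1 kg/m² of water = 1 mm).
Layer 1015–590 hPa: Δp = 425 hPa = 42500 Pa, q̄ = 0.00151 kg/kg → 0.00151 × 42500 / 9.8 = 6.55 mm
Layer 590–460 hPa: Δp = 130 hPa = 13000 Pa, q̄ = 0.000638 kg/kg → 0.000638 × 13000 / 9.8 = 0.85 mm
Layer 460–400 hPa: Δp = 60 hPa = 6000 Pa, q̄ = 0.000375 kg/kg → 0.000375 × 6000 / 9.8 = 0.23 mm
PW = 6.55 + 0.85 + 0.23 = 7.63 ≈ 7.6 mm.

PW ≈ 7.6 mm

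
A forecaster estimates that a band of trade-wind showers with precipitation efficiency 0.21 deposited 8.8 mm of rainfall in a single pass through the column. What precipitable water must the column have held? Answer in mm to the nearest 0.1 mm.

PW = rainfall / ε = 8.8 / 0.21 = 41.9 mm.

PW ≈ 41.9 mm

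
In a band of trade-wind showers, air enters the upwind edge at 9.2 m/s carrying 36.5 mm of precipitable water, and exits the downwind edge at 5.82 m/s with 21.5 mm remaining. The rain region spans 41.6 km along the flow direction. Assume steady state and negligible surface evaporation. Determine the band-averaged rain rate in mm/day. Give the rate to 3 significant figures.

R ≈ 438 mm/day

Column moisture flux per unit crosswind length is F = V × PW.
Inflow: F_in = 9.2 × 36.5 = 335.8 mm·m/s
Outflow: F_out = 5.82 × 21.5 = 125.13 mm·m/s
Steady-state rate R = (F_in − F_out)/L = (335.8 − 125.13) / 41600 m = 5.064e-03 mm/s.
R = 5.064e-03 × 3600 × 24 = 438 mm/day.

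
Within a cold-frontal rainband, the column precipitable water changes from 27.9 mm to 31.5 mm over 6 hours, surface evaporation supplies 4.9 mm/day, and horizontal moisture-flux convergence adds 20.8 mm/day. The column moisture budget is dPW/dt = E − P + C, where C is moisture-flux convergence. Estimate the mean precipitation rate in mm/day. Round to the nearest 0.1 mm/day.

dPW/dt = (31.5 − 27.9) mm / (6/24 day) = +14.400 mm/day.
P = E + C − dPW/dt = 4.9 + (20.8) − (+14.400) = 11.3 mm/day.

P ≈ 11.3 mm/day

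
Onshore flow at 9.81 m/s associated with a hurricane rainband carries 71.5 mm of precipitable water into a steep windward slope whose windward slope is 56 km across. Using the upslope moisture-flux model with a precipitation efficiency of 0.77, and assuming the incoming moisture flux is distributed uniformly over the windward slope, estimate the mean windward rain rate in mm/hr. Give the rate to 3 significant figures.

R ≈ 34.7 mm/hr

Incoming column moisture flux per unit ridge length: F = V × PW = 9.81 × 71.5 = 701.415 mm·m/s.
Spread over the 56 km slope with efficiency ε = 0.77: R = ε·F/W = 0.77 × 701.415 / 56000 m = 9.644e-03 mm/s.
R = 9.644e-03 × 3600 = 34.7 mm/hr.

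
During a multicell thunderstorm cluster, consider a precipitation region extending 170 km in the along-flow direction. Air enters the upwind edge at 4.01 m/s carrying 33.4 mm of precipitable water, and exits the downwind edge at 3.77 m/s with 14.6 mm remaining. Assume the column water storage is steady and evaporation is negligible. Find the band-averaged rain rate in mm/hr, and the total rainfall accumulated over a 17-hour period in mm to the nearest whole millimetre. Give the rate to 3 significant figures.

R ≈ 1.67 mm/hr; total ≈ 28 mm

Column moisture flux per unit crosswind length is F = V × PW.
Inflow: F_in = 4.01 × 33.4 = 133.934 mm·m/s
Outflow: F_out = 3.77 × 14.6 = 55.042 mm·m/s
Steady-state rate R = (F_in − F_out)/L = (133.934 − 55.042) / 170000 m = 4.641e-04 mm/s.
R = 4.641e-04 × 3600 = 1.67 mm/hr.
Over 17 h: total = 1.67 × 17 = 28.39 ≈ 28 mm.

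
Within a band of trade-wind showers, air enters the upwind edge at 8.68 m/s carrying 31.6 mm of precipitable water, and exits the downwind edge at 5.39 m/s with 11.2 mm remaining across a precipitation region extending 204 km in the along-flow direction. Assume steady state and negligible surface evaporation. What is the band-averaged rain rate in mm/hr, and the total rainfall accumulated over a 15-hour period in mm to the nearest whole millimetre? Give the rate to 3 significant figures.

Column moisture flux per unit crosswind length is F = V × PW.
Inflow: F_in = 8.68 × 31.6 = 274.288 mm·m/s
Outflow: F_out = 5.39 × 11.2 = 60.368 mm·m/s
Steady-state rate R = (F_in − F_out)/L = (274.288 − 60.368) / 204000 m = 1.049e-03 mm/s.
R = 1.049e-03 × 3600 = 3.78 mm/hr.
Over 15 h: total = 3.78 × 15 = 56.7 ≈ 57 mm.

R ≈ 3.78 mm/hr; total ≈ 57 mm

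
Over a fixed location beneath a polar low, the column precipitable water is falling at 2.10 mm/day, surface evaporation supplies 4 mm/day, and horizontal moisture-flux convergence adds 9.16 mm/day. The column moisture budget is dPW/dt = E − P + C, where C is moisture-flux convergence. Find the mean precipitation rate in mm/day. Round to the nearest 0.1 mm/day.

dPW/dt = -2.10 mm/day.
P = E + C − dPW/dt = 4 + (9.16) − (-2.10) = 15.3 mm/day.

P ≈ 15.3 mm/day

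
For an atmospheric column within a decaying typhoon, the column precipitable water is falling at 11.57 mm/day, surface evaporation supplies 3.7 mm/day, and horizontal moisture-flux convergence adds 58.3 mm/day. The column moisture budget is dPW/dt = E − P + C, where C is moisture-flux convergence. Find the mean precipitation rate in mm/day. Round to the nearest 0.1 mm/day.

P ≈ 73.6 mm/day

dPW/dt = -11.57 mm/day.
P = E + C − dPW/dt = 3.7 + (58.3) − (-11.57) = 73.6 mm/day.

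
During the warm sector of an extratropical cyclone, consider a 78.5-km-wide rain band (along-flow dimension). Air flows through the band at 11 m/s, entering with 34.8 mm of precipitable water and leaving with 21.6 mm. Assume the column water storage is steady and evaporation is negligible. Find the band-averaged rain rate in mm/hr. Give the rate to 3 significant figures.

Column moisture flux per unit crosswind length is F = V × PW.
Inflow: F_in = 11 × 34.8 = 382.8 mm·m/s
Outflow: F_out = 11 × 21.6 = 237.6 mm·m/s
Steady-state rate R = (F_in − F_out)/L = (382.8 − 237.6) / 78500 m = 1.850e-03 mm/s.
R = 1.850e-03 × 3600 = 6.66 mm/hr.

R ≈ 6.66 mm/hr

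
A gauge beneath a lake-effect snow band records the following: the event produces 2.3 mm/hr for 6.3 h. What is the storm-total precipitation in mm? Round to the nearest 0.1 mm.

Total = Σ Rᵢ Δtᵢ = 2.3 × 6.3
      = 14.49 = 14.5 mm.

total ≈ 14.5 mm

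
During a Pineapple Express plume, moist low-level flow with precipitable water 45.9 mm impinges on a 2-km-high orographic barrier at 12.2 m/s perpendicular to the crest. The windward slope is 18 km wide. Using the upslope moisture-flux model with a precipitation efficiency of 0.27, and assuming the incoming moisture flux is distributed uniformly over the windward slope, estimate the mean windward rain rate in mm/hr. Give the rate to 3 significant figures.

Incoming column moisture flux per unit ridge length: F = V × PW = 12.2 × 45.9 = 559.98 mm·m/s.
Spread over the 18 km slope with efficiency ε = 0.27: R = ε·F/W = 0.27 × 559.98 / 18000 m = 8.400e-03 mm/s.
R = 8.400e-03 × 3600 = 30.2 mm/hr.

R ≈ 30.2 mm/hr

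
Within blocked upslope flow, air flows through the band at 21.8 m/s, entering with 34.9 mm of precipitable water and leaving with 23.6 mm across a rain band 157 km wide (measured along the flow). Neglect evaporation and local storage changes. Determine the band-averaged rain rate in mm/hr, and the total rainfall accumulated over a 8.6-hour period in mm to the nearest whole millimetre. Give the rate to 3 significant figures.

R ≈ 5.65 mm/hr; total ≈ 49 mm

Column moisture flux per unit crosswind length is F = V × PW.
Inflow: F_in = 21.8 × 34.9 = 760.82 mm·m/s
Outflow: F_out = 21.8 × 23.6 = 514.48 mm·m/s
Steady-state rate R = (F_in − F_out)/L = (760.82 − 514.48) / 157000 m = 1.569e-03 mm/s.
R = 1.569e-03 × 3600 = 5.65 mm/hr.
Over 8.6 h: total = 5.65 × 8.6 = 48.59 ≈ 49 mm.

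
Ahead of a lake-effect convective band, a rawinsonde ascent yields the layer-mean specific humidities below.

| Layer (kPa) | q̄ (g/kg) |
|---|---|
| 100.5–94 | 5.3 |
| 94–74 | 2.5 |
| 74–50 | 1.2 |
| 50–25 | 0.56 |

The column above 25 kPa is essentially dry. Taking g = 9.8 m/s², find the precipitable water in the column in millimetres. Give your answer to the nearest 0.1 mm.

PW ≈ 13.0 mm

Precipitable water is the column-integrated vapour mass per unit area: PW = (1/g) Σ q̄ Δp, with q in kg/kg and Δp in Pa (1 kg/m² of water = 1 mm).
Layer 100.5–94 kPa: Δp = 65 hPa = 6500 Pa, q̄ = 0.0053 kg/kg → 0.0053 × 6500 / 9.8 = 3.52 mm
Layer 94–74 kPa: Δp = 200 hPa = 20000 Pa, q̄ = 0.0025 kg/kg → 0.0025 × 20000 / 9.8 = 5.10 mm
Layer 74–50 kPa: Δp = 240 hPa = 24000 Pa, q̄ = 0.0012 kg/kg → 0.0012 × 24000 / 9.8 = 2.94 mm
Layer 50–25 kPa: Δp = 250 hPa = 25000 Pa, q̄ = 0.00056 kg/kg → 0.00056 × 25000 / 9.8 = 1.43 mm
PW = 3.52 + 5.10 + 2.94 + 1.43 = 12.99 ≈ 13.0 mm.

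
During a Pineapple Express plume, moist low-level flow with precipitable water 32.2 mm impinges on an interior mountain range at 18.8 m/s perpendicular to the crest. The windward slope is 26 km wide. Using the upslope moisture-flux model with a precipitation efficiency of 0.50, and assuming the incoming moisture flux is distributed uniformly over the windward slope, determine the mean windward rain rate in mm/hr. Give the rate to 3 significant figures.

R ≈ 41.9 mm/hr

Incoming column moisture flux per unit ridge length: F = V × PW = 18.8 × 32.2 = 605.36 mm·m/s.
Spread over the 26 km slope with efficiency ε = 0.50: R = ε·F/W = 0.50 × 605.36 / 26000 m = 1.164e-02 mm/s.
R = 1.164e-02 × 3600 = 41.9 mm/hr.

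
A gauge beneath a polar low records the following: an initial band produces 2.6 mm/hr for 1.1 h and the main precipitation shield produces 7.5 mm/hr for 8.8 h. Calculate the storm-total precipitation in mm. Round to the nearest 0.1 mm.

Total = Σ Rᵢ Δtᵢ = 2.6 × 1.1 + 7.5 × 8.8
      = 2.86 + 66 = 68.9 mm.

total ≈ 68.9 mm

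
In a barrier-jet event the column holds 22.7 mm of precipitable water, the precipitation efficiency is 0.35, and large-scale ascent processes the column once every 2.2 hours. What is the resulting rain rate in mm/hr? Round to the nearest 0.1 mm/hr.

R ≈ 3.6 mm/hr

Each overturning extracts ε × PW = 0.35 × 22.7 = 7.945 mm.
Rate = ε·PW / τ = 7.945 / 2.2 h = 3.6 mm/hr.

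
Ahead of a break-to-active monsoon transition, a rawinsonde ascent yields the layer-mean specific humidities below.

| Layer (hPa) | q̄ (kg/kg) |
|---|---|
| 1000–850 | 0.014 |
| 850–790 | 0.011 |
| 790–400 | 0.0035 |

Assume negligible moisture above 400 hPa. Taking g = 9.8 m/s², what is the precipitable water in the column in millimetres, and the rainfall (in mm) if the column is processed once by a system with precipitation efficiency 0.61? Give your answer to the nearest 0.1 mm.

Precipitable water is the column-integrated vapour mass per unit area: PW = (1/g) Σ q̄ Δp, with q in kg/kg and Δp in Pa (1 kg/m² of water = 1 mm).
Layer 1000–850 hPa: Δp = 150 hPa = 15000 Pa, q̄ = 0.014 kg/kg → 0.014 × 15000 / 9.8 = 21.43 mm
Layer 850–790 hPa: Δp = 60 hPa = 6000 Pa, q̄ = 0.011 kg/kg → 0.011 × 6000 / 9.8 = 6.73 mm
Layer 790–400 hPa: Δp = 390 hPa = 39000 Pa, q̄ = 0.0035 kg/kg → 0.0035 × 39000 / 9.8 = 13.93 mm
PW = 21.43 + 6.73 + 13.93 = 42.09 ≈ 42.1 mm.
Rainfall = ε × PW = 0.61 × 42.1 = 25.7 mm.

PW ≈ 42.1 mm; rainfall ≈ 25.7 mm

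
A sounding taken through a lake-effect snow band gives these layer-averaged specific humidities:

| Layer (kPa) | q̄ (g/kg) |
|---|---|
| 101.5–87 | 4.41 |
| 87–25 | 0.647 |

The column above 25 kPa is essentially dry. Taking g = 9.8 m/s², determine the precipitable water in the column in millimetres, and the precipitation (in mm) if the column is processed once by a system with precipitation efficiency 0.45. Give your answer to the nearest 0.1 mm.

Precipitable water is the column-integrated vapour mass per unit area: PW = (1/g) Σ q̄ Δp, with q in kg/kg and Δp in Pa (1 kg/m² of water = 1 mm).
Layer 101.5–87 kPa: Δp = 145 hPa = 14500 Pa, q̄ = 0.00441 kg/kg → 0.00441 × 14500 / 9.8 = 6.53 mm
Layer 87–25 kPa: Δp = 620 hPa = 62000 Pa, q̄ = 0.000647 kg/kg → 0.000647 × 62000 / 9.8 = 4.09 mm
PW = 6.53 + 4.09 = 10.62 ≈ 10.6 mm.
Precipitation = ε × PW = 0.45 × 10.6 = 4.8 mm.

PW ≈ 10.6 mm; precipitation ≈ 4.8 mm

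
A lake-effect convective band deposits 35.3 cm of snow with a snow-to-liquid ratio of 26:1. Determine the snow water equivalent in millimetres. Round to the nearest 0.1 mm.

SWE ≈ 13.6 mm

SWE = snow depth / ratio = 35.3 cm / 26 = 1.358 cm = 13.6 mm.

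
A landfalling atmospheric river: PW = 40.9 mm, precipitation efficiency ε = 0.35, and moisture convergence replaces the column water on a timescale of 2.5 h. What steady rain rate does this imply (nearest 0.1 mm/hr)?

R ≈ 5.7 mm/hr

Each overturning extracts ε × PW = 0.35 × 40.9 = 14.315 mm.
Rate = ε·PW / τ = 14.315 / 2.5 h = 5.7 mm/hr.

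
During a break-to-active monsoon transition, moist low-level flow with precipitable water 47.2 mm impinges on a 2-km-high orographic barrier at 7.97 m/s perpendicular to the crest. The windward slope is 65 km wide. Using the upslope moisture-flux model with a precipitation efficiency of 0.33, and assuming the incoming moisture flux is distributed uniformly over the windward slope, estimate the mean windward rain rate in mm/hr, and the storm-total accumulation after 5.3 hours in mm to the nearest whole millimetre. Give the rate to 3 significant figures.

Incoming column moisture flux per unit ridge length: F = V × PW = 7.97 × 47.2 = 376.184 mm·m/s.
Spread over the 65 km slope with efficiency ε = 0.33: R = ε·F/W = 0.33 × 376.184 / 65000 m = 1.910e-03 mm/s.
R = 1.910e-03 × 3600 = 6.88 mm/hr.
Over 5.3 h: total = 6.88 × 5.3 = 36.464 ≈ 36 mm.

R ≈ 6.88 mm/hr; total ≈ 36 mm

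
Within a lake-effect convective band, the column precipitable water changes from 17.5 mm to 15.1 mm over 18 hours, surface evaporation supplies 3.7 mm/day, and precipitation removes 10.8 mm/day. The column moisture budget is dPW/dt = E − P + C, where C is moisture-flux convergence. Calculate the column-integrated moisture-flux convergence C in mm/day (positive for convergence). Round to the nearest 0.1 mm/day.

C ≈ 3.9 mm/day

dPW/dt = (15.1 − 17.5) mm / (18/24 day) = -3.200 mm/day.
C = dPW/dt − E + P = (-3.200) − 3.7 + 10.8 = 3.9 mm/day.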